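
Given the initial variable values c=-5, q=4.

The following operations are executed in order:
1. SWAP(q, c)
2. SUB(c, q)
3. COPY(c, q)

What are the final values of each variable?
{c: -5, q: -5}

Step-by-step execution:
Initial: c=-5, q=4
After step 1 (SWAP(q, c)): c=4, q=-5
After step 2 (SUB(c, q)): c=9, q=-5
After step 3 (COPY(c, q)): c=-5, q=-5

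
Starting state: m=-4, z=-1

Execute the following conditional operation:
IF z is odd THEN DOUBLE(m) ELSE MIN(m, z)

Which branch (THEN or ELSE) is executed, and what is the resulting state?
Branch: THEN, Final state: m=-8, z=-1

Evaluating condition: z is odd
Condition is True, so THEN branch executes
After DOUBLE(m): m=-8, z=-1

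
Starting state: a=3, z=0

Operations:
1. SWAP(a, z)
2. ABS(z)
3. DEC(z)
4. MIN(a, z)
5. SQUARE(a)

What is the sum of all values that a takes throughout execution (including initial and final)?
3

Values of a at each step:
Initial: a = 3
After step 1: a = 0
After step 2: a = 0
After step 3: a = 0
After step 4: a = 0
After step 5: a = 0
Sum = 3 + 0 + 0 + 0 + 0 + 0 = 3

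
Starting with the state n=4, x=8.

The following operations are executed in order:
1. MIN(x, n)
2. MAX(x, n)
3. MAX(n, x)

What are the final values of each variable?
{n: 4, x: 4}

Step-by-step execution:
Initial: n=4, x=8
After step 1 (MIN(x, n)): n=4, x=4
After step 2 (MAX(x, n)): n=4, x=4
After step 3 (MAX(n, x)): n=4, x=4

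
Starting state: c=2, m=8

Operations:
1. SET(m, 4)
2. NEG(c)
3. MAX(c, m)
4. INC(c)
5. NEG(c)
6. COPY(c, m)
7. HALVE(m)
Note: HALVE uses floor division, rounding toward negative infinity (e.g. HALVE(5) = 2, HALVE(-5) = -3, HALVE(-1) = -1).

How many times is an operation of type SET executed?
1

Counting SET operations:
Step 1: SET(m, 4) ← SET
Total: 1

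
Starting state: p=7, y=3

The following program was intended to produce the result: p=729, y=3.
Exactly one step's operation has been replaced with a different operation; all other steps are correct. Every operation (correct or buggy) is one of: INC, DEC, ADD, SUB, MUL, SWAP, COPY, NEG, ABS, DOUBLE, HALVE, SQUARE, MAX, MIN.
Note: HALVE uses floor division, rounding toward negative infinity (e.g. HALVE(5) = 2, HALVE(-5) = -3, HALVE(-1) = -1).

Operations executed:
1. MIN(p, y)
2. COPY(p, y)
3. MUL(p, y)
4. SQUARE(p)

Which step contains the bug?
Step 2

Trace with buggy code:
Initial: p=7, y=3
After step 1: p=3, y=3
After step 2: p=3, y=3
After step 3: p=9, y=3
After step 4: p=81, y=3
Actual final p=81, y=3 ≠ expected p=729, y=3.
Step 2 is the only position where a single-operation replacement can produce the expected result.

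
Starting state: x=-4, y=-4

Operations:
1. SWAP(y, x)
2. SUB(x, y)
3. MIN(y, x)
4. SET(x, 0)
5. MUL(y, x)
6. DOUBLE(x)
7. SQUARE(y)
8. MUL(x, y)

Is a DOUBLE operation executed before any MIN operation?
No

First DOUBLE: step 6
First MIN: step 3
Since 6 > 3, MIN comes first.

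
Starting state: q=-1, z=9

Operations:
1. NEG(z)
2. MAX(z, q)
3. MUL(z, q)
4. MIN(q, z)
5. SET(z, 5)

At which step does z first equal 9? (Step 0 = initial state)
Step 0

Tracing z:
Initial: z = 9 ← first occurrence
After step 1: z = -9
After step 2: z = -1
After step 3: z = 1
After step 4: z = 1
After step 5: z = 5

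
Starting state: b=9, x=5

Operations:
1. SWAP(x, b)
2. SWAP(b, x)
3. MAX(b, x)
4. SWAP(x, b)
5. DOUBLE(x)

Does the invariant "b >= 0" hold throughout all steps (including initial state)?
Yes

The invariant holds at every step.

State at each step:
Initial: b=9, x=5
After step 1: b=5, x=9
After step 2: b=9, x=5
After step 3: b=9, x=5
After step 4: b=5, x=9
After step 5: b=5, x=18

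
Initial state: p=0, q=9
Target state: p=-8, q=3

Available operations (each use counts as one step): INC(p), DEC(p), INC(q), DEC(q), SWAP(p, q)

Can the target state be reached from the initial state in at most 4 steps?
No

The target state cannot be reached within 4 steps.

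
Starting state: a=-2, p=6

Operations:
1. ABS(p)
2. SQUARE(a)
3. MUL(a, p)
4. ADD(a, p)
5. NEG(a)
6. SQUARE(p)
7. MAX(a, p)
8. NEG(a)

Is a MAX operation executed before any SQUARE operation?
No

First MAX: step 7
First SQUARE: step 2
Since 7 > 2, SQUARE comes first.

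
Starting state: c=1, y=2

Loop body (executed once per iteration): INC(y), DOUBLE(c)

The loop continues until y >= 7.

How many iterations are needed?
5

Tracing iterations:
Initial: c=1, y=2
After iteration 1: c=2, y=3
After iteration 2: c=4, y=4
After iteration 3: c=8, y=5
After iteration 4: c=16, y=6
After iteration 5: c=32, y=7
y >= 7 now holds, so the loop exits after 5 iterations.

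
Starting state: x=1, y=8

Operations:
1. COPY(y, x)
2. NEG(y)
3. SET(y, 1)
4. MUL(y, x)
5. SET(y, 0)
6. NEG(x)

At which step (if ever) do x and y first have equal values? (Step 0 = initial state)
Step 1

x and y first become equal after step 1.

Comparing values at each step:
Initial: x=1, y=8
After step 1: x=1, y=1 ← equal!
After step 2: x=1, y=-1
After step 3: x=1, y=1 ← equal!
After step 4: x=1, y=1 ← equal!
After step 5: x=1, y=0
After step 6: x=-1, y=0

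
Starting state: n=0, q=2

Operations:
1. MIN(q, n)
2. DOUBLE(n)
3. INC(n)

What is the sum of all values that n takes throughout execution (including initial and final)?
1

Values of n at each step:
Initial: n = 0
After step 1: n = 0
After step 2: n = 0
After step 3: n = 1
Sum = 0 + 0 + 0 + 1 = 1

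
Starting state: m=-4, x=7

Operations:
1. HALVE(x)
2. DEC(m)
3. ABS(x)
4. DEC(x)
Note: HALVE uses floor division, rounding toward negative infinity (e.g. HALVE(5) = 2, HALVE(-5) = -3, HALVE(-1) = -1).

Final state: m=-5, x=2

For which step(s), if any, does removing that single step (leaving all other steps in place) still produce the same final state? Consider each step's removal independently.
Step(s) 3

Testing removal of each single step:
Without step 1: final = m=-5, x=6 (different)
Without step 2: final = m=-4, x=2 (different)
Without step 3: final = m=-5, x=2 (same)
Without step 4: final = m=-5, x=3 (different)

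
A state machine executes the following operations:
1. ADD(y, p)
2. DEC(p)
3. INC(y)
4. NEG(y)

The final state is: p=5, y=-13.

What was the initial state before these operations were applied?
p=6, y=6

Working backwards:
Final state: p=5, y=-13
Before step 4 (NEG(y)): p=5, y=13
Before step 3 (INC(y)): p=5, y=12
Before step 2 (DEC(p)): p=6, y=12
Before step 1 (ADD(y, p)): p=6, y=6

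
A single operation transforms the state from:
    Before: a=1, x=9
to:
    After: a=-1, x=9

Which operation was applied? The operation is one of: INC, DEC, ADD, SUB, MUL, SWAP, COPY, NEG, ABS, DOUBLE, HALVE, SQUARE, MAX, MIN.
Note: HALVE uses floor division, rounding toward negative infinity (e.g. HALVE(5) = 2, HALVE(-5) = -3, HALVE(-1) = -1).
NEG(a)

Analyzing the change:
Before: a=1, x=9
After: a=-1, x=9
Variable a changed from 1 to -1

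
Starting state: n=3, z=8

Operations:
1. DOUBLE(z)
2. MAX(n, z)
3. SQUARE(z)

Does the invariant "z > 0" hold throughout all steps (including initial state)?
Yes

The invariant holds at every step.

State at each step:
Initial: n=3, z=8
After step 1: n=3, z=16
After step 2: n=16, z=16
After step 3: n=16, z=256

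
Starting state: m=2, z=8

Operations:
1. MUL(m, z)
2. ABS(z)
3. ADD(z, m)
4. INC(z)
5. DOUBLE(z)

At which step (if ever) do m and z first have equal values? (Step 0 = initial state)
Never

m and z never become equal during execution.

Comparing values at each step:
Initial: m=2, z=8
After step 1: m=16, z=8
After step 2: m=16, z=8
After step 3: m=16, z=24
After step 4: m=16, z=25
After step 5: m=16, z=50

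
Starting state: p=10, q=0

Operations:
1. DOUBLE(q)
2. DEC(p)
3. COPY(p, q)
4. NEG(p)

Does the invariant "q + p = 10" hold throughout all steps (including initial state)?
No, violated after step 2

The invariant is violated after step 2.

State at each step:
Initial: p=10, q=0
After step 1: p=10, q=0
After step 2: p=9, q=0
After step 3: p=0, q=0
After step 4: p=0, q=0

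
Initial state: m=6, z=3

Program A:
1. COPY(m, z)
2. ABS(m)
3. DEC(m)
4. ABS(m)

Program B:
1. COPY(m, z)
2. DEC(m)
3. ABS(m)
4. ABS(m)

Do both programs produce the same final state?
Yes

Program A final state: m=2, z=3
Program B final state: m=2, z=3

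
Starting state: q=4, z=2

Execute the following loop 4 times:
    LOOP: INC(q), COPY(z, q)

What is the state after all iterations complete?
q=8, z=8

Iteration trace:
Start: q=4, z=2
After iteration 1: q=5, z=5
After iteration 2: q=6, z=6
After iteration 3: q=7, z=7
After iteration 4: q=8, z=8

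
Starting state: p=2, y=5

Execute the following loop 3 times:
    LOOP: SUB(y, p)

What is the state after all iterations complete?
p=2, y=-1

Iteration trace:
Start: p=2, y=5
After iteration 1: p=2, y=3
After iteration 2: p=2, y=1
After iteration 3: p=2, y=-1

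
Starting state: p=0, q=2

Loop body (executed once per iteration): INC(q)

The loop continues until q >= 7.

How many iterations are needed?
5

Tracing iterations:
Initial: p=0, q=2
After iteration 1: p=0, q=3
After iteration 2: p=0, q=4
After iteration 3: p=0, q=5
After iteration 4: p=0, q=6
After iteration 5: p=0, q=7
q >= 7 now holds, so the loop exits after 5 iterations.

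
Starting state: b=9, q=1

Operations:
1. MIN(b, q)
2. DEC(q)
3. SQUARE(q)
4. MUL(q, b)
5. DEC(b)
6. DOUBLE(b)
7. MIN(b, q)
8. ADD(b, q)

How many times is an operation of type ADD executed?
1

Counting ADD operations:
Step 8: ADD(b, q) ← ADD
Total: 1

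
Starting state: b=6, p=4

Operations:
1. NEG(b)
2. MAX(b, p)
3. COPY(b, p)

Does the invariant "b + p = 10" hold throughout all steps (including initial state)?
No, violated after step 1

The invariant is violated after step 1.

State at each step:
Initial: b=6, p=4
After step 1: b=-6, p=4
After step 2: b=4, p=4
After step 3: b=4, p=4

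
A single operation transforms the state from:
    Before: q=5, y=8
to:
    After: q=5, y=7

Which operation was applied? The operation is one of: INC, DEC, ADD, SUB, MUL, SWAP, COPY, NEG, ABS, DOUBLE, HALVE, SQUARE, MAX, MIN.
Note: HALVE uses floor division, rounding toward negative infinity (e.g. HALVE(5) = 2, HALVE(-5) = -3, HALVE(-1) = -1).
DEC(y)

Analyzing the change:
Before: q=5, y=8
After: q=5, y=7
Variable y changed from 8 to 7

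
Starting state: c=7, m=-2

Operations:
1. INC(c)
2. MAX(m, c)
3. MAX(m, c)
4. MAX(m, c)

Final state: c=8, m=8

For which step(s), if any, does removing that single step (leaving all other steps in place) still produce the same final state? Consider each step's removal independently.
Step(s) 2, 3, 4

Testing removal of each single step:
Without step 1: final = c=7, m=7 (different)
Without step 2: final = c=8, m=8 (same)
Without step 3: final = c=8, m=8 (same)
Without step 4: final = c=8, m=8 (same)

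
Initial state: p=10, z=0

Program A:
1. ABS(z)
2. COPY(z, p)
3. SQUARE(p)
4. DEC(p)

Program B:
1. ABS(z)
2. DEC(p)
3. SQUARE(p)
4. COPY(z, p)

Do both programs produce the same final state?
No

Program A final state: p=99, z=10
Program B final state: p=81, z=81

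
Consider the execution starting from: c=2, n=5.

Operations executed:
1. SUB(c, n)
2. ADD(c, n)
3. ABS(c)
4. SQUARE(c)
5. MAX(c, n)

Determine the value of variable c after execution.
c = 5

Tracing execution:
Step 1: SUB(c, n) → c = -3
Step 2: ADD(c, n) → c = 2
Step 3: ABS(c) → c = 2
Step 4: SQUARE(c) → c = 4
Step 5: MAX(c, n) → c = 5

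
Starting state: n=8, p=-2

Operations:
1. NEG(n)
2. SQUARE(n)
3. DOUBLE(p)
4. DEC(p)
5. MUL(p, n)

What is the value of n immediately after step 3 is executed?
n = 64

Tracing n through execution:
Initial: n = 8
After step 1 (NEG(n)): n = -8
After step 2 (SQUARE(n)): n = 64
After step 3 (DOUBLE(p)): n = 64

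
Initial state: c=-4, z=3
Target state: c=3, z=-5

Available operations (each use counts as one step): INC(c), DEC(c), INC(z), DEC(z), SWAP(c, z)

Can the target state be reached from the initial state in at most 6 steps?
Yes

Path (2 steps): DEC(c) → SWAP(c, z)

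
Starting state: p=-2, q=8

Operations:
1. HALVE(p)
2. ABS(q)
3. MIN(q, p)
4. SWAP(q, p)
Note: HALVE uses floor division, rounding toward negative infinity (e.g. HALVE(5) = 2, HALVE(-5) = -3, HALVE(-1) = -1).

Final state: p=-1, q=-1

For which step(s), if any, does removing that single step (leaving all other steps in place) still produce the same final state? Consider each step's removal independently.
Step(s) 2, 4

Testing removal of each single step:
Without step 1: final = p=-2, q=-2 (different)
Without step 2: final = p=-1, q=-1 (same)
Without step 3: final = p=8, q=-1 (different)
Without step 4: final = p=-1, q=-1 (same)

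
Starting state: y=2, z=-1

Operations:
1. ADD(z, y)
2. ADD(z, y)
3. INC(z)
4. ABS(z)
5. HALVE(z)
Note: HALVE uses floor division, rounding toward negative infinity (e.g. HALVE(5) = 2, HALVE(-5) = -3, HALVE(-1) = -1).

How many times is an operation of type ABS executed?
1

Counting ABS operations:
Step 4: ABS(z) ← ABS
Total: 1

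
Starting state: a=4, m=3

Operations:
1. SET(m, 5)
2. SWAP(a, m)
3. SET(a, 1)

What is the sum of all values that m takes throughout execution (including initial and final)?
16

Values of m at each step:
Initial: m = 3
After step 1: m = 5
After step 2: m = 4
After step 3: m = 4
Sum = 3 + 5 + 4 + 4 = 16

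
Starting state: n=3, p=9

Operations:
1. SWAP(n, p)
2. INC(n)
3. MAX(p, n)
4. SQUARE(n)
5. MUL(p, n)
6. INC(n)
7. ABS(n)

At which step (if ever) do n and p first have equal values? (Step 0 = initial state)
Step 3

n and p first become equal after step 3.

Comparing values at each step:
Initial: n=3, p=9
After step 1: n=9, p=3
After step 2: n=10, p=3
After step 3: n=10, p=10 ← equal!
After step 4: n=100, p=10
After step 5: n=100, p=1000
After step 6: n=101, p=1000
After step 7: n=101, p=1000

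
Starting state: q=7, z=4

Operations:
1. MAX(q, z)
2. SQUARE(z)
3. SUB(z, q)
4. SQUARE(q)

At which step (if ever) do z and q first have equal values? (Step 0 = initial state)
Never

z and q never become equal during execution.

Comparing values at each step:
Initial: z=4, q=7
After step 1: z=4, q=7
After step 2: z=16, q=7
After step 3: z=9, q=7
After step 4: z=9, q=49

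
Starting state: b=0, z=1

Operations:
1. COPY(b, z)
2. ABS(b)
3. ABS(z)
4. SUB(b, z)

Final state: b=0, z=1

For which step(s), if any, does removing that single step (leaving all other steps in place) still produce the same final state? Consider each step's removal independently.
Step(s) 2, 3

Testing removal of each single step:
Without step 1: final = b=-1, z=1 (different)
Without step 2: final = b=0, z=1 (same)
Without step 3: final = b=0, z=1 (same)
Without step 4: final = b=1, z=1 (different)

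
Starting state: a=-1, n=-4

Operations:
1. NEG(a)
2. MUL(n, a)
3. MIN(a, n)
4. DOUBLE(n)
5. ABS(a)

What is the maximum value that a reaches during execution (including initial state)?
4

Values of a at each step:
Initial: a = -1
After step 1: a = 1
After step 2: a = 1
After step 3: a = -4
After step 4: a = -4
After step 5: a = 4 ← maximum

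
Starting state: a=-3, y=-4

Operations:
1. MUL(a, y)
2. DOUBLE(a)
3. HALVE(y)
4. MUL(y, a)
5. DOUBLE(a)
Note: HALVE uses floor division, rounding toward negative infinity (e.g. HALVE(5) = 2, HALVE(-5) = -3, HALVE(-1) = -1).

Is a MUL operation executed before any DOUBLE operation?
Yes

First MUL: step 1
First DOUBLE: step 2
Since 1 < 2, MUL comes first.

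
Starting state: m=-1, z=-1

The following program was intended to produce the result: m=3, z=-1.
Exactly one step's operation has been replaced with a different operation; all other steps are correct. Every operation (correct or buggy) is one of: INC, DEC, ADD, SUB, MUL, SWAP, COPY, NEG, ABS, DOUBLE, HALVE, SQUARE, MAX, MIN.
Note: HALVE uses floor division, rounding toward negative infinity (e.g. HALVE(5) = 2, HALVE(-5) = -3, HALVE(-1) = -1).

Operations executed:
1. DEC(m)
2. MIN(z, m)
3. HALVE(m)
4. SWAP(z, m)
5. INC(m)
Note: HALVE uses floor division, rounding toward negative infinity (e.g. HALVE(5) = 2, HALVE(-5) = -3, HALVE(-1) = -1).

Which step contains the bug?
Step 2

Trace with buggy code:
Initial: m=-1, z=-1
After step 1: m=-2, z=-1
After step 2: m=-2, z=-2
After step 3: m=-1, z=-2
After step 4: m=-2, z=-1
After step 5: m=-1, z=-1
Actual final m=-1, z=-1 ≠ expected m=3, z=-1.
Step 2 is the only position where a single-operation replacement can produce the expected result.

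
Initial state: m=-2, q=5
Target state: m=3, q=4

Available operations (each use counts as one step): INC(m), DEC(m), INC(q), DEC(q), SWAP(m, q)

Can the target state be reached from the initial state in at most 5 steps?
No

The target state cannot be reached within 5 steps.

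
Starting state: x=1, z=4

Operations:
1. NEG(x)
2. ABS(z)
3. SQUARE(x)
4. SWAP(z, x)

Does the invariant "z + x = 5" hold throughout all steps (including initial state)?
No, violated after step 1

The invariant is violated after step 1.

State at each step:
Initial: x=1, z=4
After step 1: x=-1, z=4
After step 2: x=-1, z=4
After step 3: x=1, z=4
After step 4: x=4, z=1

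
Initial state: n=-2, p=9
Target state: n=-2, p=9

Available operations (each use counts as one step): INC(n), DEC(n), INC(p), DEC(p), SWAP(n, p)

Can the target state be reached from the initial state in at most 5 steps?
Yes

Path (0 steps): 0 steps (already at target)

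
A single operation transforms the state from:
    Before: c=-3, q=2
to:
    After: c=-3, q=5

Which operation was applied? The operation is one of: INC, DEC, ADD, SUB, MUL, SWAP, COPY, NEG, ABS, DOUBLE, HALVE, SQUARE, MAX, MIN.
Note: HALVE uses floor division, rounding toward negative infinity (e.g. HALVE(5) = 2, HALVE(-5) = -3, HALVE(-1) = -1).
SUB(q, c)

Analyzing the change:
Before: c=-3, q=2
After: c=-3, q=5
Variable q changed from 2 to 5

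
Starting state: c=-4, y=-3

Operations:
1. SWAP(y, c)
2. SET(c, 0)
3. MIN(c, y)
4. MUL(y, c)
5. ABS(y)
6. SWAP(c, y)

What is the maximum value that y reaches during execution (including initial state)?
16

Values of y at each step:
Initial: y = -3
After step 1: y = -4
After step 2: y = -4
After step 3: y = -4
After step 4: y = 16 ← maximum
After step 5: y = 16
After step 6: y = -4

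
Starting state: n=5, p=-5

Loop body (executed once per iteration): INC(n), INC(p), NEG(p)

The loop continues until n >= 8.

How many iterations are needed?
3

Tracing iterations:
Initial: n=5, p=-5
After iteration 1: n=6, p=4
After iteration 2: n=7, p=-5
After iteration 3: n=8, p=4
n >= 8 now holds, so the loop exits after 3 iterations.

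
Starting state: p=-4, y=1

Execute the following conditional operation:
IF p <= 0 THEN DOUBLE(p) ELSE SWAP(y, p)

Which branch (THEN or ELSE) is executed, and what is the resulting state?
Branch: THEN, Final state: p=-8, y=1

Evaluating condition: p <= 0
p = -4
Condition is True, so THEN branch executes
After DOUBLE(p): p=-8, y=1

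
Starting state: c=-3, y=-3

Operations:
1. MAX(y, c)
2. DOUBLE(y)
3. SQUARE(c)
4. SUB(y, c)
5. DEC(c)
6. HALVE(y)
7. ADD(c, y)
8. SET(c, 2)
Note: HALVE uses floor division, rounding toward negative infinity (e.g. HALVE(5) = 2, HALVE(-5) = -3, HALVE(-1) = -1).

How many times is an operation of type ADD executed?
1

Counting ADD operations:
Step 7: ADD(c, y) ← ADD
Total: 1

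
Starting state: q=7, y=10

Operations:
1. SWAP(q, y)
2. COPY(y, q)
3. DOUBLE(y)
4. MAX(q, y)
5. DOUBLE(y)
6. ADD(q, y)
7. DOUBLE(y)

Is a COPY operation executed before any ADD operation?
Yes

First COPY: step 2
First ADD: step 6
Since 2 < 6, COPY comes first.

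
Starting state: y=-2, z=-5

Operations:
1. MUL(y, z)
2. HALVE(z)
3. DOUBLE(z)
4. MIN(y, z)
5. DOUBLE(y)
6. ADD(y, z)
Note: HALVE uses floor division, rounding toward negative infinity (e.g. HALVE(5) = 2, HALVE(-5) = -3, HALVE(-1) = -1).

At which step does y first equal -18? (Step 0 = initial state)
Step 6

Tracing y:
Initial: y = -2
After step 1: y = 10
After step 2: y = 10
After step 3: y = 10
After step 4: y = -6
After step 5: y = -12
After step 6: y = -18 ← first occurrence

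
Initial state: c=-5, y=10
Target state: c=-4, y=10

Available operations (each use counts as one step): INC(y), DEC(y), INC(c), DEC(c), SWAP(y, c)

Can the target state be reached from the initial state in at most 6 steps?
Yes

Path (1 step): INC(c)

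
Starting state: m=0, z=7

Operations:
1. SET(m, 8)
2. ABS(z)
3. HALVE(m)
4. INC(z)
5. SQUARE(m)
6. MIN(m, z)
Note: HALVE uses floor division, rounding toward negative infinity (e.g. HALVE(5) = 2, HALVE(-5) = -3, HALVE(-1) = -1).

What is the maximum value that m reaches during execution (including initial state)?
16

Values of m at each step:
Initial: m = 0
After step 1: m = 8
After step 2: m = 8
After step 3: m = 4
After step 4: m = 4
After step 5: m = 16 ← maximum
After step 6: m = 8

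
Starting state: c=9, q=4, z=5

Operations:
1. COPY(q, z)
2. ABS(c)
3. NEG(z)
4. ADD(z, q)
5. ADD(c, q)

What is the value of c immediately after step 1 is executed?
c = 9

Tracing c through execution:
Initial: c = 9
After step 1 (COPY(q, z)): c = 9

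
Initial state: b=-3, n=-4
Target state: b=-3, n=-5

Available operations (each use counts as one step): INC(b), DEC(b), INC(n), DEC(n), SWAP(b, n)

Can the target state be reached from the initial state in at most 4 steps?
Yes

Path (1 step): DEC(n)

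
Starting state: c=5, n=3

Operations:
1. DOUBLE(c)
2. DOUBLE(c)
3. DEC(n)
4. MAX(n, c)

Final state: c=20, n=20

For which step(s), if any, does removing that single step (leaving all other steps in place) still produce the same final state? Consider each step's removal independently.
Step(s) 3

Testing removal of each single step:
Without step 1: final = c=10, n=10 (different)
Without step 2: final = c=10, n=10 (different)
Without step 3: final = c=20, n=20 (same)
Without step 4: final = c=20, n=2 (different)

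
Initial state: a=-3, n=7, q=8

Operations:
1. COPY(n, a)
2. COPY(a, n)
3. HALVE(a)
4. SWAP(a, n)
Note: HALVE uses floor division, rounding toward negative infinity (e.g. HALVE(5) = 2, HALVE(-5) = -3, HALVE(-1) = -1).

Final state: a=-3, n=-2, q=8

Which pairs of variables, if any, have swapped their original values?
None

Comparing initial and final values:
n: 7 → -2
q: 8 → 8
a: -3 → -3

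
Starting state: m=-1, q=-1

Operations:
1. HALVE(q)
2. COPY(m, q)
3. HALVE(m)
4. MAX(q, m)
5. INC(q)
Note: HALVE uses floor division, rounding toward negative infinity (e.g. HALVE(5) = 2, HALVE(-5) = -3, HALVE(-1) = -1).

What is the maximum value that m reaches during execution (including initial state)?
-1

Values of m at each step:
Initial: m = -1 ← maximum
After step 1: m = -1
After step 2: m = -1
After step 3: m = -1
After step 4: m = -1
After step 5: m = -1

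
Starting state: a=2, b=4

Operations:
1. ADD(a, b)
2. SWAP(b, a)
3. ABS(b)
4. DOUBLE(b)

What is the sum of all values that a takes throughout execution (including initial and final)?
20

Values of a at each step:
Initial: a = 2
After step 1: a = 6
After step 2: a = 4
After step 3: a = 4
After step 4: a = 4
Sum = 2 + 6 + 4 + 4 + 4 = 20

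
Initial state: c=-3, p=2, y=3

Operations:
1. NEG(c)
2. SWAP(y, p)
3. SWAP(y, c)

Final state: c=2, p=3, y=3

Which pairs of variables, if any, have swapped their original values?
None

Comparing initial and final values:
y: 3 → 3
c: -3 → 2
p: 2 → 3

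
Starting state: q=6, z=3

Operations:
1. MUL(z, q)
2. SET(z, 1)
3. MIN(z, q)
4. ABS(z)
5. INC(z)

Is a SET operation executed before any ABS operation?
Yes

First SET: step 2
First ABS: step 4
Since 2 < 4, SET comes first.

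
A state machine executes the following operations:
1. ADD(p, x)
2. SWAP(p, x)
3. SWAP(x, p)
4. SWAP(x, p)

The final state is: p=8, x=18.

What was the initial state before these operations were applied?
p=10, x=8

Working backwards:
Final state: p=8, x=18
Before step 4 (SWAP(x, p)): p=18, x=8
Before step 3 (SWAP(x, p)): p=8, x=18
Before step 2 (SWAP(p, x)): p=18, x=8
Before step 1 (ADD(p, x)): p=10, x=8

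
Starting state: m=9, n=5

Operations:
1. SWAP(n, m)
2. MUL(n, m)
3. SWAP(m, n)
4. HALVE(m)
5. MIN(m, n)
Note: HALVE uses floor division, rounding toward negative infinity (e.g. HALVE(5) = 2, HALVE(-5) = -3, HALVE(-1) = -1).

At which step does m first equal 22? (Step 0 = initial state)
Step 4

Tracing m:
Initial: m = 9
After step 1: m = 5
After step 2: m = 5
After step 3: m = 45
After step 4: m = 22 ← first occurrence
After step 5: m = 5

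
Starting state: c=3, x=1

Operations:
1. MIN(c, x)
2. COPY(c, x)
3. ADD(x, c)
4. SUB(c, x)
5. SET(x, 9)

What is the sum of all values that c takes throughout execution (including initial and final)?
4

Values of c at each step:
Initial: c = 3
After step 1: c = 1
After step 2: c = 1
After step 3: c = 1
After step 4: c = -1
After step 5: c = -1
Sum = 3 + 1 + 1 + 1 + -1 + -1 = 4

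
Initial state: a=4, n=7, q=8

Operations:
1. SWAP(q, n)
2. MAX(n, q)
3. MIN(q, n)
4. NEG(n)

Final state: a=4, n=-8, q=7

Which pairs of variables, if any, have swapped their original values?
None

Comparing initial and final values:
q: 8 → 7
a: 4 → 4
n: 7 → -8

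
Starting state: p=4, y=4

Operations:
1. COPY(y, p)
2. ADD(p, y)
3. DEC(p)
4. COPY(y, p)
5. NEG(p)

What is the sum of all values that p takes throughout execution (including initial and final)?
23

Values of p at each step:
Initial: p = 4
After step 1: p = 4
After step 2: p = 8
After step 3: p = 7
After step 4: p = 7
After step 5: p = -7
Sum = 4 + 4 + 8 + 7 + 7 + -7 = 23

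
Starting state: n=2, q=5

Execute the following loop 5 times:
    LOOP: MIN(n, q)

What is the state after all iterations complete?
n=2, q=5

Iteration trace:
Start: n=2, q=5
After iteration 1: n=2, q=5
After iteration 2: n=2, q=5
After iteration 3: n=2, q=5
After iteration 4: n=2, q=5
After iteration 5: n=2, q=5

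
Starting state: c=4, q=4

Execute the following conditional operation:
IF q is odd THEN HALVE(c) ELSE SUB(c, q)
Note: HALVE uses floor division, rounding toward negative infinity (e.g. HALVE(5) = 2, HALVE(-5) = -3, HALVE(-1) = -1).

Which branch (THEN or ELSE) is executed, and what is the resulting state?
Branch: ELSE, Final state: c=0, q=4

Evaluating condition: q is odd
Condition is False, so ELSE branch executes
After SUB(c, q): c=0, q=4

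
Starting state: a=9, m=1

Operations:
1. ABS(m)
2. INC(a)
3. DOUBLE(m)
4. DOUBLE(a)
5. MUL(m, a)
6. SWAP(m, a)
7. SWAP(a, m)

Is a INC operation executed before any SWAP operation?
Yes

First INC: step 2
First SWAP: step 6
Since 2 < 6, INC comes first.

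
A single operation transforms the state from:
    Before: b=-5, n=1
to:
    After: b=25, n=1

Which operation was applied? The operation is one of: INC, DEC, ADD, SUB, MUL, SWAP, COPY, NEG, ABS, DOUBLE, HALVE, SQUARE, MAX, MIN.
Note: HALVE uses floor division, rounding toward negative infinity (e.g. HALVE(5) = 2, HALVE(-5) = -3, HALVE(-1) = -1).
SQUARE(b)

Analyzing the change:
Before: b=-5, n=1
After: b=25, n=1
Variable b changed from -5 to 25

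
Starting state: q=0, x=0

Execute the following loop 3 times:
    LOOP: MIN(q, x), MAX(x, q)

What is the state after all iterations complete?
q=0, x=0

Iteration trace:
Start: q=0, x=0
After iteration 1: q=0, x=0
After iteration 2: q=0, x=0
After iteration 3: q=0, x=0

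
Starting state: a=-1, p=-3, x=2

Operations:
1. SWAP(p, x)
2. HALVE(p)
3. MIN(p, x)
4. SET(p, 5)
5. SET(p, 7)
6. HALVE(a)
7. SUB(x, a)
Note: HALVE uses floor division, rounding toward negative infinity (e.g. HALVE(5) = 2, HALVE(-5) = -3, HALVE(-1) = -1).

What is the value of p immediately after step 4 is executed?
p = 5

Tracing p through execution:
Initial: p = -3
After step 1 (SWAP(p, x)): p = 2
After step 2 (HALVE(p)): p = 1
After step 3 (MIN(p, x)): p = -3
After step 4 (SET(p, 5)): p = 5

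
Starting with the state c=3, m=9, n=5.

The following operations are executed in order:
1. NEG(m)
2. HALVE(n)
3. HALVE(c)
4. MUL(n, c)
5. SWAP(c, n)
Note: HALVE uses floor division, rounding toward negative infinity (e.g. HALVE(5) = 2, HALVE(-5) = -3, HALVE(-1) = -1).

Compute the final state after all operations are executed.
{c: 2, m: -9, n: 1}

Step-by-step execution:
Initial: c=3, m=9, n=5
After step 1 (NEG(m)): c=3, m=-9, n=5
After step 2 (HALVE(n)): c=3, m=-9, n=2
After step 3 (HALVE(c)): c=1, m=-9, n=2
After step 4 (MUL(n, c)): c=1, m=-9, n=2
After step 5 (SWAP(c, n)): c=2, m=-9, n=1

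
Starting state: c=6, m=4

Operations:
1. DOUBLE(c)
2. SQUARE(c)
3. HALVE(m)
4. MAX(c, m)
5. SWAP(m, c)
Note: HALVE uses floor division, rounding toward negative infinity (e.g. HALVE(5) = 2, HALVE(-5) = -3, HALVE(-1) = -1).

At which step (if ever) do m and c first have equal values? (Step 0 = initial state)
Never

m and c never become equal during execution.

Comparing values at each step:
Initial: m=4, c=6
After step 1: m=4, c=12
After step 2: m=4, c=144
After step 3: m=2, c=144
After step 4: m=2, c=144
After step 5: m=144, c=2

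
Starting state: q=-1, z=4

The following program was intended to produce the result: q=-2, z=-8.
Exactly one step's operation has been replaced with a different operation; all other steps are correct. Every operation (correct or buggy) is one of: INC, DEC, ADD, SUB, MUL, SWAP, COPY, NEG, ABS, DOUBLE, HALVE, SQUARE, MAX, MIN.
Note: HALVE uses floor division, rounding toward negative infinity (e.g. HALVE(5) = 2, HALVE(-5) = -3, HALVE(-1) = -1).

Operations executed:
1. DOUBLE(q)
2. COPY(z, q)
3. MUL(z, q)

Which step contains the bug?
Step 2

Trace with buggy code:
Initial: q=-1, z=4
After step 1: q=-2, z=4
After step 2: q=-2, z=-2
After step 3: q=-2, z=4
Actual final q=-2, z=4 ≠ expected q=-2, z=-8.
Step 2 is the only position where a single-operation replacement can produce the expected result.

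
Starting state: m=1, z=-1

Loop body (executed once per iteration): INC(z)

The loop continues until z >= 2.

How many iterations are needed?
3

Tracing iterations:
Initial: m=1, z=-1
After iteration 1: m=1, z=0
After iteration 2: m=1, z=1
After iteration 3: m=1, z=2
z >= 2 now holds, so the loop exits after 3 iterations.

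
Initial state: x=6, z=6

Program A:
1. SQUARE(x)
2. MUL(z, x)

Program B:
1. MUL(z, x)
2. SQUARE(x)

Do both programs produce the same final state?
No

Program A final state: x=36, z=216
Program B final state: x=36, z=36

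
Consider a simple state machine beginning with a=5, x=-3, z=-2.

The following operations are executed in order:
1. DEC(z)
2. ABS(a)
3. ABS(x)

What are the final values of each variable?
{a: 5, x: 3, z: -3}

Step-by-step execution:
Initial: a=5, x=-3, z=-2
After step 1 (DEC(z)): a=5, x=-3, z=-3
After step 2 (ABS(a)): a=5, x=-3, z=-3
After step 3 (ABS(x)): a=5, x=3, z=-3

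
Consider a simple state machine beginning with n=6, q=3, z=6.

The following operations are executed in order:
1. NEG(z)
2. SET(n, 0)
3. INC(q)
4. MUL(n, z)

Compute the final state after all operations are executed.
{n: 0, q: 4, z: -6}

Step-by-step execution:
Initial: n=6, q=3, z=6
After step 1 (NEG(z)): n=6, q=3, z=-6
After step 2 (SET(n, 0)): n=0, q=3, z=-6
After step 3 (INC(q)): n=0, q=4, z=-6
After step 4 (MUL(n, z)): n=0, q=4, z=-6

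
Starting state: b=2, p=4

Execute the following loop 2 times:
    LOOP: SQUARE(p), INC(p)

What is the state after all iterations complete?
b=2, p=290

Iteration trace:
Start: b=2, p=4
After iteration 1: b=2, p=17
After iteration 2: b=2, p=290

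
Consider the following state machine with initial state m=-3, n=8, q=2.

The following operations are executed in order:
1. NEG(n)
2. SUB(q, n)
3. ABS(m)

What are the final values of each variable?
{m: 3, n: -8, q: 10}

Step-by-step execution:
Initial: m=-3, n=8, q=2
After step 1 (NEG(n)): m=-3, n=-8, q=2
After step 2 (SUB(q, n)): m=-3, n=-8, q=10
After step 3 (ABS(m)): m=3, n=-8, q=10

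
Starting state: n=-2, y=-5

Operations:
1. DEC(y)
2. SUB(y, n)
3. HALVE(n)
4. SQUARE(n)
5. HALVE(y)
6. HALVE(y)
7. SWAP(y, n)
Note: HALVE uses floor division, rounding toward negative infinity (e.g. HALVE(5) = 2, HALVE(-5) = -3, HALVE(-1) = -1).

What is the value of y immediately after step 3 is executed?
y = -4

Tracing y through execution:
Initial: y = -5
After step 1 (DEC(y)): y = -6
After step 2 (SUB(y, n)): y = -4
After step 3 (HALVE(n)): y = -4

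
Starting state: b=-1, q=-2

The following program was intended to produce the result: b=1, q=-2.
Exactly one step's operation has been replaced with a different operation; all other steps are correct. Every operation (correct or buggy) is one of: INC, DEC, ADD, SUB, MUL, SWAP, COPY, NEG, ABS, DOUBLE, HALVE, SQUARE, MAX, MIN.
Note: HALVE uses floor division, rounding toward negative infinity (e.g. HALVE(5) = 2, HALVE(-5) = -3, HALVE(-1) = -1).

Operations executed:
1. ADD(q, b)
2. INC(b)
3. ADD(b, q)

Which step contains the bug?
Step 1

Trace with buggy code:
Initial: b=-1, q=-2
After step 1: b=-1, q=-3
After step 2: b=0, q=-3
After step 3: b=-3, q=-3
Actual final b=-3, q=-3 ≠ expected b=1, q=-2.
Step 1 is the only position where a single-operation replacement can produce the expected result.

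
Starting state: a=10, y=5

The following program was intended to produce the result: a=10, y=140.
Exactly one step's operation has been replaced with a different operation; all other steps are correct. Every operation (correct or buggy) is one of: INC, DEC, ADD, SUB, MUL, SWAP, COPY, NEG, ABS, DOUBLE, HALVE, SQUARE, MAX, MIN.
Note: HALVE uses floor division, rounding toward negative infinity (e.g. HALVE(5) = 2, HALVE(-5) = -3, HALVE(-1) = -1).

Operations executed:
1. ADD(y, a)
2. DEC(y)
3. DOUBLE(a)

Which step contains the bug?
Step 3

Trace with buggy code:
Initial: a=10, y=5
After step 1: a=10, y=15
After step 2: a=10, y=14
After step 3: a=20, y=14
Actual final a=20, y=14 ≠ expected a=10, y=140.
Step 3 is the only position where a single-operation replacement can produce the expected result.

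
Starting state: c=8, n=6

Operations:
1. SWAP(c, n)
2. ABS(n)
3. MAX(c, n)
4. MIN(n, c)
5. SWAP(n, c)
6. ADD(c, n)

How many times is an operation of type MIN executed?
1

Counting MIN operations:
Step 4: MIN(n, c) ← MIN
Total: 1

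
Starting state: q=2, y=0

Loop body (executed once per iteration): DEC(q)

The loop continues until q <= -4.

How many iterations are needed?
6

Tracing iterations:
Initial: q=2, y=0
After iteration 1: q=1, y=0
After iteration 2: q=0, y=0
After iteration 3: q=-1, y=0
After iteration 4: q=-2, y=0
After iteration 5: q=-3, y=0
After iteration 6: q=-4, y=0
q <= -4 now holds, so the loop exits after 6 iterations.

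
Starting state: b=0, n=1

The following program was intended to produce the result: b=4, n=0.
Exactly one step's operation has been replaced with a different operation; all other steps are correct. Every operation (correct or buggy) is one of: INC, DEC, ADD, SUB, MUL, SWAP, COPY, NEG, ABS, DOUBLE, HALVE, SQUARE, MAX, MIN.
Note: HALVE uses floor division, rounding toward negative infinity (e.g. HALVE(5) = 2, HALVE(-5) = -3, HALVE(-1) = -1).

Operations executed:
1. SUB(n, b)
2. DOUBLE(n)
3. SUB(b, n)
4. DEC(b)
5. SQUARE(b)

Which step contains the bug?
Step 4

Trace with buggy code:
Initial: b=0, n=1
After step 1: b=0, n=1
After step 2: b=0, n=2
After step 3: b=-2, n=2
After step 4: b=-3, n=2
After step 5: b=9, n=2
Actual final b=9, n=2 ≠ expected b=4, n=0.
Step 4 is the only position where a single-operation replacement can produce the expected result.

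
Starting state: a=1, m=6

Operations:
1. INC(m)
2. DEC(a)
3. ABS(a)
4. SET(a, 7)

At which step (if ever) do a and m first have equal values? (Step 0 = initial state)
Step 4

a and m first become equal after step 4.

Comparing values at each step:
Initial: a=1, m=6
After step 1: a=1, m=7
After step 2: a=0, m=7
After step 3: a=0, m=7
After step 4: a=7, m=7 ← equal!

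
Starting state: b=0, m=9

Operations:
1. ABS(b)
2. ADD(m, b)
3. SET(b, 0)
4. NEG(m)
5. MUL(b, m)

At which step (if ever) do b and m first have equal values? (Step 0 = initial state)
Never

b and m never become equal during execution.

Comparing values at each step:
Initial: b=0, m=9
After step 1: b=0, m=9
After step 2: b=0, m=9
After step 3: b=0, m=9
After step 4: b=0, m=-9
After step 5: b=0, m=-9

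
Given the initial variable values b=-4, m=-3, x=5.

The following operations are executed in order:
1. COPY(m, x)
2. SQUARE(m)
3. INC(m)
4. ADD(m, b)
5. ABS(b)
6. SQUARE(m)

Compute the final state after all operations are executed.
{b: 4, m: 484, x: 5}

Step-by-step execution:
Initial: b=-4, m=-3, x=5
After step 1 (COPY(m, x)): b=-4, m=5, x=5
After step 2 (SQUARE(m)): b=-4, m=25, x=5
After step 3 (INC(m)): b=-4, m=26, x=5
After step 4 (ADD(m, b)): b=-4, m=22, x=5
After step 5 (ABS(b)): b=4, m=22, x=5
After step 6 (SQUARE(m)): b=4, m=484, x=5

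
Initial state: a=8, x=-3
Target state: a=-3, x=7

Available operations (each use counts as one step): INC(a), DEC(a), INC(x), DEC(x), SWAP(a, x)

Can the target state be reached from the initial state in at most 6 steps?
Yes

Path (2 steps): DEC(a) → SWAP(a, x)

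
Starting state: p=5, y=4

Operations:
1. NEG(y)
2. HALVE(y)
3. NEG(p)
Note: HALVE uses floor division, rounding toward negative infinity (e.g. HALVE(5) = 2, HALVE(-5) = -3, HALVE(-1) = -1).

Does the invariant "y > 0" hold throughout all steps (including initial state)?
No, violated after step 1

The invariant is violated after step 1.

State at each step:
Initial: p=5, y=4
After step 1: p=5, y=-4
After step 2: p=5, y=-2
After step 3: p=-5, y=-2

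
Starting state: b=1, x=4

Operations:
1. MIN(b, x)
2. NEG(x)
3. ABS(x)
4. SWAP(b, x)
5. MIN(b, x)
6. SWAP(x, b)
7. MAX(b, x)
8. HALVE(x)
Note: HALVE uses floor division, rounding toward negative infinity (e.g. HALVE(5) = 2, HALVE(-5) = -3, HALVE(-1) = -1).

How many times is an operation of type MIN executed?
2

Counting MIN operations:
Step 1: MIN(b, x) ← MIN
Step 5: MIN(b, x) ← MIN
Total: 2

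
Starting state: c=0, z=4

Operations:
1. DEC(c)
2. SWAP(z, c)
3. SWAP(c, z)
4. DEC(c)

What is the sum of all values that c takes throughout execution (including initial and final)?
0

Values of c at each step:
Initial: c = 0
After step 1: c = -1
After step 2: c = 4
After step 3: c = -1
After step 4: c = -2
Sum = 0 + -1 + 4 + -1 + -2 = 0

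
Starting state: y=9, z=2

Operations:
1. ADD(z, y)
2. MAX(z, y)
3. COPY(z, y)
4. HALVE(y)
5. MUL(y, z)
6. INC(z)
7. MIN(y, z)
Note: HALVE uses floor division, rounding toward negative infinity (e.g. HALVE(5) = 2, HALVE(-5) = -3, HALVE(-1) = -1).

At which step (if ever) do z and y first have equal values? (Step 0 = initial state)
Step 3

z and y first become equal after step 3.

Comparing values at each step:
Initial: z=2, y=9
After step 1: z=11, y=9
After step 2: z=11, y=9
After step 3: z=9, y=9 ← equal!
After step 4: z=9, y=4
After step 5: z=9, y=36
After step 6: z=10, y=36
After step 7: z=10, y=10 ← equal!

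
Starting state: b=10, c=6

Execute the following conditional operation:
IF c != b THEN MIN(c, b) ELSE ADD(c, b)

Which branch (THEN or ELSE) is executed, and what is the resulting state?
Branch: THEN, Final state: b=10, c=6

Evaluating condition: c != b
c = 6, b = 10
Condition is True, so THEN branch executes
After MIN(c, b): b=10, c=6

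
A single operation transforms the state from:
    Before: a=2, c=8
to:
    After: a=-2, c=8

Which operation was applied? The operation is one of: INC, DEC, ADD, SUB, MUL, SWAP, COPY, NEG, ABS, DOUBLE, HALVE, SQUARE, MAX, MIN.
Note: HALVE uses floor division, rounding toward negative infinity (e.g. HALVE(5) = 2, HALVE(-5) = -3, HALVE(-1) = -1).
NEG(a)

Analyzing the change:
Before: a=2, c=8
After: a=-2, c=8
Variable a changed from 2 to -2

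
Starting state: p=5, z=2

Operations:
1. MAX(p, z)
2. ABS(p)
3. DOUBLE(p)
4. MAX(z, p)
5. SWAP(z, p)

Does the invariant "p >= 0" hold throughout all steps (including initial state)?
Yes

The invariant holds at every step.

State at each step:
Initial: p=5, z=2
After step 1: p=5, z=2
After step 2: p=5, z=2
After step 3: p=10, z=2
After step 4: p=10, z=10
After step 5: p=10, z=10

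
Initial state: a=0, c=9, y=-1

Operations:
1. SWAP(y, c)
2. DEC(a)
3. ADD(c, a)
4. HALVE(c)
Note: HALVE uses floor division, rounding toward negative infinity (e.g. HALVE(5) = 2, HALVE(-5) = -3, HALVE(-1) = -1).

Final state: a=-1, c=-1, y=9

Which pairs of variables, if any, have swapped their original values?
(y, c)

Comparing initial and final values:
a: 0 → -1
y: -1 → 9
c: 9 → -1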